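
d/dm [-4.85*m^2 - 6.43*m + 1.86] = -9.7*m - 6.43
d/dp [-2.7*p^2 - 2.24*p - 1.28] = -5.4*p - 2.24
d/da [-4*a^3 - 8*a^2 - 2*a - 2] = -12*a^2 - 16*a - 2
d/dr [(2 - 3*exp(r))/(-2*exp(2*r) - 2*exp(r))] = (-3*exp(2*r) + 4*exp(r) + 2)*exp(-r)/(2*(exp(2*r) + 2*exp(r) + 1))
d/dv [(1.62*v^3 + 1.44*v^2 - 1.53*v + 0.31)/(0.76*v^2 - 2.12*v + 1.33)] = (1.2312*v^4 - 6.8688*v^3 + 4.5738*v^2 + 3.3592*v - 1.3777)/(0.5776*v^4 - 3.2224*v^3 + 6.516*v^2 - 5.6392*v + 1.7689)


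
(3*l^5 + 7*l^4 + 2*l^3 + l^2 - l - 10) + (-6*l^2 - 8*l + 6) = 3*l^5 + 7*l^4 + 2*l^3 - 5*l^2 - 9*l - 4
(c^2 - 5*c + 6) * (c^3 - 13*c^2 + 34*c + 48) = c^5 - 18*c^4 + 105*c^3 - 200*c^2 - 36*c + 288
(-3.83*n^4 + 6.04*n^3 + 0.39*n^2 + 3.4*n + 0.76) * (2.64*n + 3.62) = -10.1112*n^5 + 2.081*n^4 + 22.8944*n^3 + 10.3878*n^2 + 14.3144*n + 2.7512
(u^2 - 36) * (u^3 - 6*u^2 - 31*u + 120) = u^5 - 6*u^4 - 67*u^3 + 336*u^2 + 1116*u - 4320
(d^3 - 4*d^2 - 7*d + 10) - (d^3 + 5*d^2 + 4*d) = -9*d^2 - 11*d + 10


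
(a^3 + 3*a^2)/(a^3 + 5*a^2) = (a + 3)/(a + 5)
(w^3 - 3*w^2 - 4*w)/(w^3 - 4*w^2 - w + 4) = w/(w - 1)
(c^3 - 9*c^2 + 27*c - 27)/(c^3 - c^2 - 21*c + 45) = (c - 3)/(c + 5)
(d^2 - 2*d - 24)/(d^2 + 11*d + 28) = (d - 6)/(d + 7)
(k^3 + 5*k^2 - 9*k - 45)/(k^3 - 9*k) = (k + 5)/k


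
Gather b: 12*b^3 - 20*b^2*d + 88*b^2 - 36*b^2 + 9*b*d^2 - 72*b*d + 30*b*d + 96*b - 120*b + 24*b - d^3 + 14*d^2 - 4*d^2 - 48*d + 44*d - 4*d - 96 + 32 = 12*b^3 + b^2*(52 - 20*d) + b*(9*d^2 - 42*d) - d^3 + 10*d^2 - 8*d - 64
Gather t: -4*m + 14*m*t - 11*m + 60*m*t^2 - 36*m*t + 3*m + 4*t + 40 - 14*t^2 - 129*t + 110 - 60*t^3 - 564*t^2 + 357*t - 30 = -12*m - 60*t^3 + t^2*(60*m - 578) + t*(232 - 22*m) + 120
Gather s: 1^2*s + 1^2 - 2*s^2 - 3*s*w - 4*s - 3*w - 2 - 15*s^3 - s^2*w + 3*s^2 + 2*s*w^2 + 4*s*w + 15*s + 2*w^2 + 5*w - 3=-15*s^3 + s^2*(1 - w) + s*(2*w^2 + w + 12) + 2*w^2 + 2*w - 4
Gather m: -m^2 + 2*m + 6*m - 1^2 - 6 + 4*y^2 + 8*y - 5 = -m^2 + 8*m + 4*y^2 + 8*y - 12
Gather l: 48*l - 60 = 48*l - 60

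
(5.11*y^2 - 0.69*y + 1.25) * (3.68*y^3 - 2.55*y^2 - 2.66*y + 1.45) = 18.8048*y^5 - 15.5697*y^4 - 7.2331*y^3 + 6.0574*y^2 - 4.3255*y + 1.8125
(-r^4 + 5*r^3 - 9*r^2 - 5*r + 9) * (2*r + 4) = -2*r^5 + 6*r^4 + 2*r^3 - 46*r^2 - 2*r + 36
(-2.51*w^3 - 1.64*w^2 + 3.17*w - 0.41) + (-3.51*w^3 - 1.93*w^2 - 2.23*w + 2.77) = -6.02*w^3 - 3.57*w^2 + 0.94*w + 2.36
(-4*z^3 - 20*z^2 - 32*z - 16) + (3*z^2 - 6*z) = -4*z^3 - 17*z^2 - 38*z - 16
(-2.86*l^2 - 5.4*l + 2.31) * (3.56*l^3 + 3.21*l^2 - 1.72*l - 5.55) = -10.1816*l^5 - 28.4046*l^4 - 4.1912*l^3 + 32.5761*l^2 + 25.9968*l - 12.8205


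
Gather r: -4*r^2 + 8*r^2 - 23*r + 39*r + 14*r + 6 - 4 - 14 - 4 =4*r^2 + 30*r - 16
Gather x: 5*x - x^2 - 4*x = -x^2 + x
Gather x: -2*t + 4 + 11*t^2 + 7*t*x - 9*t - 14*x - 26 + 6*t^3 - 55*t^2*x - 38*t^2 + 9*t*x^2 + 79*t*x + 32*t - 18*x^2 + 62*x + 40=6*t^3 - 27*t^2 + 21*t + x^2*(9*t - 18) + x*(-55*t^2 + 86*t + 48) + 18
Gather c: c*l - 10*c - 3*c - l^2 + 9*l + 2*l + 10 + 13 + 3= c*(l - 13) - l^2 + 11*l + 26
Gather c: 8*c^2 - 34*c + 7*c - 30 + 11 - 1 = 8*c^2 - 27*c - 20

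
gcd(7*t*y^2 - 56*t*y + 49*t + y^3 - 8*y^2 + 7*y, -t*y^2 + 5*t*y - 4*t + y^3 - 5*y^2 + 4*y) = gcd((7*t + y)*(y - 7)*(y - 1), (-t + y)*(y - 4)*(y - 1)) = y - 1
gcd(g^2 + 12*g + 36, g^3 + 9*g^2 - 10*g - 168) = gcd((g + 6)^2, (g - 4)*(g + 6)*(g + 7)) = g + 6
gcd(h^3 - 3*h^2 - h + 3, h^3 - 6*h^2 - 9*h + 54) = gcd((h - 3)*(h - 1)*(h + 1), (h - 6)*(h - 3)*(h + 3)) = h - 3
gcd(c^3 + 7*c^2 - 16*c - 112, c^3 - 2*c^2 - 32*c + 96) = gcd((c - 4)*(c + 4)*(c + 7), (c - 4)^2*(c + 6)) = c - 4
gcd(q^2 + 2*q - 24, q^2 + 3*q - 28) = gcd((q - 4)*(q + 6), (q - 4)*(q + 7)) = q - 4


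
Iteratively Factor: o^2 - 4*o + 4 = (o - 2)*(o - 2)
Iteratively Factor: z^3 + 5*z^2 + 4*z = (z + 1)*(z^2 + 4*z) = z*(z + 1)*(z + 4)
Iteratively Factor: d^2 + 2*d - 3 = (d + 3)*(d - 1)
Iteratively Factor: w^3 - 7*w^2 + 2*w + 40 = (w - 4)*(w^2 - 3*w - 10) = (w - 5)*(w - 4)*(w + 2)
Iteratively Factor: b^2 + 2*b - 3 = (b - 1)*(b + 3)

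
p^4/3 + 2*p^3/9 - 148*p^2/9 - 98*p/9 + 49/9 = (p/3 + 1/3)*(p - 7)*(p - 1/3)*(p + 7)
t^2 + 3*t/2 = t*(t + 3/2)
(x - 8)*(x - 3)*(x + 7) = x^3 - 4*x^2 - 53*x + 168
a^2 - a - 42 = (a - 7)*(a + 6)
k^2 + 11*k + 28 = (k + 4)*(k + 7)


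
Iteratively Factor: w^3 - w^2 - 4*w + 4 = (w - 1)*(w^2 - 4) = (w - 1)*(w + 2)*(w - 2)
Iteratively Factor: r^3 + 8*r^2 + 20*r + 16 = (r + 2)*(r^2 + 6*r + 8) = (r + 2)*(r + 4)*(r + 2)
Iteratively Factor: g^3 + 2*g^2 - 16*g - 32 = (g - 4)*(g^2 + 6*g + 8) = (g - 4)*(g + 2)*(g + 4)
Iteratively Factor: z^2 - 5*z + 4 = (z - 1)*(z - 4)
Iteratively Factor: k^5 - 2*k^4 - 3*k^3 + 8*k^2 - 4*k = (k - 2)*(k^4 - 3*k^2 + 2*k) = (k - 2)*(k - 1)*(k^3 + k^2 - 2*k) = (k - 2)*(k - 1)*(k + 2)*(k^2 - k) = (k - 2)*(k - 1)^2*(k + 2)*(k)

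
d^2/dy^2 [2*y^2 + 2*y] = 4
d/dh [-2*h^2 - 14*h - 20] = -4*h - 14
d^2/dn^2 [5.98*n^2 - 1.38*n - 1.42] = 11.9600000000000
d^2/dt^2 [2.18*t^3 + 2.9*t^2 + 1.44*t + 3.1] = 13.08*t + 5.8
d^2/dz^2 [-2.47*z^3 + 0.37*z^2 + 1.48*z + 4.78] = 0.74 - 14.82*z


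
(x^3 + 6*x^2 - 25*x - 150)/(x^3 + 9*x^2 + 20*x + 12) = (x^2 - 25)/(x^2 + 3*x + 2)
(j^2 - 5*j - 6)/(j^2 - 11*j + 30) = (j + 1)/(j - 5)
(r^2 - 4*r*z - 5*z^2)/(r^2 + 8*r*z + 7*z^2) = (r - 5*z)/(r + 7*z)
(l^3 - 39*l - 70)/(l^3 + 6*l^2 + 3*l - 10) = (l - 7)/(l - 1)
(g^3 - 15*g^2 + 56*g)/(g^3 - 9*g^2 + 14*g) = (g - 8)/(g - 2)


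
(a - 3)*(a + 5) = a^2 + 2*a - 15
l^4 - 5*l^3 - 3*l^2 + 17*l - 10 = (l - 5)*(l - 1)^2*(l + 2)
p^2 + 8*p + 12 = (p + 2)*(p + 6)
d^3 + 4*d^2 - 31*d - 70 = (d - 5)*(d + 2)*(d + 7)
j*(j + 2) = j^2 + 2*j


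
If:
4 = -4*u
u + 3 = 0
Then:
No Solution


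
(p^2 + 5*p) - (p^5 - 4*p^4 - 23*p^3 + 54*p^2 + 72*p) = -p^5 + 4*p^4 + 23*p^3 - 53*p^2 - 67*p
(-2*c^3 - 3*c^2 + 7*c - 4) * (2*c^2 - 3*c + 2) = -4*c^5 + 19*c^3 - 35*c^2 + 26*c - 8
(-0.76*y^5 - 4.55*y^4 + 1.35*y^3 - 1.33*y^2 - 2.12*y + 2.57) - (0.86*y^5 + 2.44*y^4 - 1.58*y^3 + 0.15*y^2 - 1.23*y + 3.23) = -1.62*y^5 - 6.99*y^4 + 2.93*y^3 - 1.48*y^2 - 0.89*y - 0.66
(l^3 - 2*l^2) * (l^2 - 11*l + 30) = l^5 - 13*l^4 + 52*l^3 - 60*l^2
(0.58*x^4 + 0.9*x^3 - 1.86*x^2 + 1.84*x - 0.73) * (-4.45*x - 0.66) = -2.581*x^5 - 4.3878*x^4 + 7.683*x^3 - 6.9604*x^2 + 2.0341*x + 0.4818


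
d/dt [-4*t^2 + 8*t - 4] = 8 - 8*t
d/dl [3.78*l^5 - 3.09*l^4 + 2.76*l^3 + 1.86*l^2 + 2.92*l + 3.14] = 18.9*l^4 - 12.36*l^3 + 8.28*l^2 + 3.72*l + 2.92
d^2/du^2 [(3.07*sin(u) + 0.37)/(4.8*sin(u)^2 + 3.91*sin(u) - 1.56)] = (-70.7328*sin(u)^5 + 23.5185599999999*sin(u)^4 - 17.2958400000001*sin(u)^3 + 15.6841910000001*sin(u)^2 + 169.865916*sin(u) + 54.3058579999999)/(4.8*sin(u)^2 + 3.91*sin(u) - 1.56)^3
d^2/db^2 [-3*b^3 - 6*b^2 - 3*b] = -18*b - 12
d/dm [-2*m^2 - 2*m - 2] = -4*m - 2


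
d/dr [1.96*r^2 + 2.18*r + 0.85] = 3.92*r + 2.18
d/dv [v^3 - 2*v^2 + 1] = v*(3*v - 4)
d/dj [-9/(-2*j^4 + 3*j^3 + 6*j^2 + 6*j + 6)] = 9*(-8*j^3 + 9*j^2 + 12*j + 6)/(-2*j^4 + 3*j^3 + 6*j^2 + 6*j + 6)^2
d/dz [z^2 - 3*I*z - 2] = 2*z - 3*I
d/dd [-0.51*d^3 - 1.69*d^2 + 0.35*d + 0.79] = -1.53*d^2 - 3.38*d + 0.35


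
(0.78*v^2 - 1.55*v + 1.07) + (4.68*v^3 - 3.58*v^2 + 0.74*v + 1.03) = 4.68*v^3 - 2.8*v^2 - 0.81*v + 2.1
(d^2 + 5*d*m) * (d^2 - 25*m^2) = d^4 + 5*d^3*m - 25*d^2*m^2 - 125*d*m^3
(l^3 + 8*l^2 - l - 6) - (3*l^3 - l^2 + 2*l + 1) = -2*l^3 + 9*l^2 - 3*l - 7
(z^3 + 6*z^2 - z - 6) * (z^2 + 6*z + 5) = z^5 + 12*z^4 + 40*z^3 + 18*z^2 - 41*z - 30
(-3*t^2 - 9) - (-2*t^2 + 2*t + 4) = -t^2 - 2*t - 13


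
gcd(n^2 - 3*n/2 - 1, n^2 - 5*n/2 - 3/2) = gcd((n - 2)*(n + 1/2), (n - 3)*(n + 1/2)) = n + 1/2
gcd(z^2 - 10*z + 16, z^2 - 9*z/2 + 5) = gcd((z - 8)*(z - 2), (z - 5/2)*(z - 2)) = z - 2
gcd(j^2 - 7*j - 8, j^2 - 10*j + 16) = j - 8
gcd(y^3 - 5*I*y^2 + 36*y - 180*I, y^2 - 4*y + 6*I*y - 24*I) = y + 6*I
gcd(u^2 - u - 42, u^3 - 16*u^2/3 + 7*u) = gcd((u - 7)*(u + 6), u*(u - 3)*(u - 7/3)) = 1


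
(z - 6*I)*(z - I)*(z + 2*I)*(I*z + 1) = I*z^4 + 6*z^3 + 3*I*z^2 + 20*z - 12*I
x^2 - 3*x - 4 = (x - 4)*(x + 1)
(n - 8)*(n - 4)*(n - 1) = n^3 - 13*n^2 + 44*n - 32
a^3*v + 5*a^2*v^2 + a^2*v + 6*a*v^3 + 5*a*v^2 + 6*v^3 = (a + 2*v)*(a + 3*v)*(a*v + v)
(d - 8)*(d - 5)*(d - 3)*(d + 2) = d^4 - 14*d^3 + 47*d^2 + 38*d - 240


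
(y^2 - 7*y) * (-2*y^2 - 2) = -2*y^4 + 14*y^3 - 2*y^2 + 14*y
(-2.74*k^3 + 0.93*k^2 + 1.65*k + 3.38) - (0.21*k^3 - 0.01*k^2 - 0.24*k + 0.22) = -2.95*k^3 + 0.94*k^2 + 1.89*k + 3.16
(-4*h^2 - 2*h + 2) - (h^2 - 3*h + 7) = -5*h^2 + h - 5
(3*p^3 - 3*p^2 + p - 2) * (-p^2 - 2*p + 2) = -3*p^5 - 3*p^4 + 11*p^3 - 6*p^2 + 6*p - 4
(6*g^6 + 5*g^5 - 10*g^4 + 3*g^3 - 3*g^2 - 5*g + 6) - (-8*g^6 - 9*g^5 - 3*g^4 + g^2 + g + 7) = 14*g^6 + 14*g^5 - 7*g^4 + 3*g^3 - 4*g^2 - 6*g - 1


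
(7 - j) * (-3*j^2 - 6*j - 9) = 3*j^3 - 15*j^2 - 33*j - 63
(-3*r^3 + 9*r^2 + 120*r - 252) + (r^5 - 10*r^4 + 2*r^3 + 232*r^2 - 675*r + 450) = r^5 - 10*r^4 - r^3 + 241*r^2 - 555*r + 198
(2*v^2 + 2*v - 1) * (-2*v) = -4*v^3 - 4*v^2 + 2*v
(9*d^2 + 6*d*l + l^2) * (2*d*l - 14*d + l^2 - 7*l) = 18*d^3*l - 126*d^3 + 21*d^2*l^2 - 147*d^2*l + 8*d*l^3 - 56*d*l^2 + l^4 - 7*l^3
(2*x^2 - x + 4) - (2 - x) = 2*x^2 + 2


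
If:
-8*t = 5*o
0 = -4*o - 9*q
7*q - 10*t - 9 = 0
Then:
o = 324/113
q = -144/113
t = -405/226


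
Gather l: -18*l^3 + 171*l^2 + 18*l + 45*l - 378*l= -18*l^3 + 171*l^2 - 315*l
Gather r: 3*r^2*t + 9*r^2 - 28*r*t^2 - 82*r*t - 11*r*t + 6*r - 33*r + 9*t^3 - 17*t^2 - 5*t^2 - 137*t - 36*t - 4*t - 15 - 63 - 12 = r^2*(3*t + 9) + r*(-28*t^2 - 93*t - 27) + 9*t^3 - 22*t^2 - 177*t - 90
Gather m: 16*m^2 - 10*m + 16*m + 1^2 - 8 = 16*m^2 + 6*m - 7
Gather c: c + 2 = c + 2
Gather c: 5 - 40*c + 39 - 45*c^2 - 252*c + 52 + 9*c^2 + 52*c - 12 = -36*c^2 - 240*c + 84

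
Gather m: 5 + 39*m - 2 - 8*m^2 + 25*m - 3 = -8*m^2 + 64*m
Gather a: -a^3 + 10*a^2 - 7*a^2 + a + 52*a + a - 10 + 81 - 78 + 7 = -a^3 + 3*a^2 + 54*a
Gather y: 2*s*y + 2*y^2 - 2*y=2*y^2 + y*(2*s - 2)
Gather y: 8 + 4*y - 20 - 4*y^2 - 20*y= -4*y^2 - 16*y - 12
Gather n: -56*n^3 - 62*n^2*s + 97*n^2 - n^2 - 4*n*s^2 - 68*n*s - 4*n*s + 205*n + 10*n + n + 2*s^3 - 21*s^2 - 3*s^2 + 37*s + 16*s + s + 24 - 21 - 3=-56*n^3 + n^2*(96 - 62*s) + n*(-4*s^2 - 72*s + 216) + 2*s^3 - 24*s^2 + 54*s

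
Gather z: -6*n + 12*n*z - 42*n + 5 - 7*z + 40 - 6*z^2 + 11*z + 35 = -48*n - 6*z^2 + z*(12*n + 4) + 80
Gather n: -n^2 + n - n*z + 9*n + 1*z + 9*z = -n^2 + n*(10 - z) + 10*z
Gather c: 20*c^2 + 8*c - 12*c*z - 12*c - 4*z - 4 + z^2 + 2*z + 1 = 20*c^2 + c*(-12*z - 4) + z^2 - 2*z - 3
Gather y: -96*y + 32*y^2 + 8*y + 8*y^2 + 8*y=40*y^2 - 80*y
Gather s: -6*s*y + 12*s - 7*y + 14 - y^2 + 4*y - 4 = s*(12 - 6*y) - y^2 - 3*y + 10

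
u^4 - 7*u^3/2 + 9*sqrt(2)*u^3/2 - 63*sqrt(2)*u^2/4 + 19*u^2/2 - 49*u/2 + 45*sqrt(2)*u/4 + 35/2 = (u - 5/2)*(u - 1)*(u + sqrt(2))*(u + 7*sqrt(2)/2)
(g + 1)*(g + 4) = g^2 + 5*g + 4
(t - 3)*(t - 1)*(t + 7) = t^3 + 3*t^2 - 25*t + 21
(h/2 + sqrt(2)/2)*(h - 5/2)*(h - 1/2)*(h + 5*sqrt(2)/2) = h^4/2 - 3*h^3/2 + 7*sqrt(2)*h^3/4 - 21*sqrt(2)*h^2/4 + 25*h^2/8 - 15*h/2 + 35*sqrt(2)*h/16 + 25/8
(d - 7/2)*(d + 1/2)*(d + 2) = d^3 - d^2 - 31*d/4 - 7/2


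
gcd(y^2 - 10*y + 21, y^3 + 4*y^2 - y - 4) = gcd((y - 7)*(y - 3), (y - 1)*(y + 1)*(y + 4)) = 1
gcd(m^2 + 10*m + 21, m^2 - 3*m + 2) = 1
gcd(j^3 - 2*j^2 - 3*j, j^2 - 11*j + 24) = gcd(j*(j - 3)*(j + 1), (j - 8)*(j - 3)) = j - 3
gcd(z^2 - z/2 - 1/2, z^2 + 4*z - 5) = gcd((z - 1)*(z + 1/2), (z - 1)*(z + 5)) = z - 1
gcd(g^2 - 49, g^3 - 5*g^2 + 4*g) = 1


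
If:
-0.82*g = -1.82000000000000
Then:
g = 2.22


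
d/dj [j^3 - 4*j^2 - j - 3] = 3*j^2 - 8*j - 1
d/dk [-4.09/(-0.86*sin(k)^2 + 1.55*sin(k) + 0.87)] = (6.3395 - 7.0348*sin(k))*cos(k)/(-0.86*sin(k)^2 + 1.55*sin(k) + 0.87)^2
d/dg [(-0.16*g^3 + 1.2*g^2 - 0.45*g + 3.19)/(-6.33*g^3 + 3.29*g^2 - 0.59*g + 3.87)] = (-4.44089209850063e-16*g^5 + 7.0696*g^4 - 5.5082*g^3 + 59.493*g^2 - 11.7022*g + 0.1406)/(40.0689*g^6 - 41.6514*g^5 + 18.2935*g^4 - 52.8764*g^3 + 25.8127*g^2 - 4.5666*g + 14.9769)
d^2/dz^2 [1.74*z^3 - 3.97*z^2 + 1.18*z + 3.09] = 10.44*z - 7.94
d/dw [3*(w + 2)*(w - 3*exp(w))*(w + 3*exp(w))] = 9*w^2 - 54*w*exp(2*w) + 12*w - 135*exp(2*w)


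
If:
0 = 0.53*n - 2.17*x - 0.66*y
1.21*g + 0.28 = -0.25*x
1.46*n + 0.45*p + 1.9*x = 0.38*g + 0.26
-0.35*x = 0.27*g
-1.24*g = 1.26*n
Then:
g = -0.28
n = 0.27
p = -1.43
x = 0.21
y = -0.48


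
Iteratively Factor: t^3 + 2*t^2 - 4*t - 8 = (t - 2)*(t^2 + 4*t + 4) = (t - 2)*(t + 2)*(t + 2)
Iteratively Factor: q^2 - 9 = (q - 3)*(q + 3)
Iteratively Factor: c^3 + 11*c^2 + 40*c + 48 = (c + 4)*(c^2 + 7*c + 12) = (c + 3)*(c + 4)*(c + 4)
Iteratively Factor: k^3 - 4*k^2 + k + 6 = (k - 2)*(k^2 - 2*k - 3) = (k - 3)*(k - 2)*(k + 1)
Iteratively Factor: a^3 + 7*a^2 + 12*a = (a + 3)*(a^2 + 4*a) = (a + 3)*(a + 4)*(a)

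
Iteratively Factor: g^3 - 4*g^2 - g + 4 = (g - 4)*(g^2 - 1) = (g - 4)*(g - 1)*(g + 1)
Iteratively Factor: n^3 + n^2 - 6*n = (n + 3)*(n^2 - 2*n) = (n - 2)*(n + 3)*(n)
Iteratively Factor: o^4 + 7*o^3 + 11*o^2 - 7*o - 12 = (o + 4)*(o^3 + 3*o^2 - o - 3) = (o + 3)*(o + 4)*(o^2 - 1) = (o - 1)*(o + 3)*(o + 4)*(o + 1)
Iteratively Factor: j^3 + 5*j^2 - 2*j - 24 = (j - 2)*(j^2 + 7*j + 12) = (j - 2)*(j + 4)*(j + 3)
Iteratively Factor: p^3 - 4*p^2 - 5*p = (p)*(p^2 - 4*p - 5) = p*(p - 5)*(p + 1)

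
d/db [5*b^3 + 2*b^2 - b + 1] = 15*b^2 + 4*b - 1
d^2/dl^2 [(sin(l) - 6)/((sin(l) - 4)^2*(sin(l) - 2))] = 2*(-2*sin(l)^5 + 26*sin(l)^4 - 73*sin(l)^3 - 42*sin(l)^2 + 324*sin(l) - 200)/((sin(l) - 4)^4*(sin(l) - 2)^3)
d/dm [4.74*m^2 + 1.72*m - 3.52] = 9.48*m + 1.72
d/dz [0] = 0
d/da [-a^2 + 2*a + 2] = 2 - 2*a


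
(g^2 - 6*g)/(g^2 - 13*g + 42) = g/(g - 7)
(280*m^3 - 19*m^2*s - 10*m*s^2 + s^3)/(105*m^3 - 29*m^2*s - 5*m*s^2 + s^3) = (-8*m + s)/(-3*m + s)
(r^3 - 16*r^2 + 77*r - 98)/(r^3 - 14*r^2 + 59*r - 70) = (r - 7)/(r - 5)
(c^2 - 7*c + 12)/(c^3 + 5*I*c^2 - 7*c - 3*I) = (c^2 - 7*c + 12)/(c^3 + 5*I*c^2 - 7*c - 3*I)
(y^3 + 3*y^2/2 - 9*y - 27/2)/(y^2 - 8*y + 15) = (2*y^2 + 9*y + 9)/(2*(y - 5))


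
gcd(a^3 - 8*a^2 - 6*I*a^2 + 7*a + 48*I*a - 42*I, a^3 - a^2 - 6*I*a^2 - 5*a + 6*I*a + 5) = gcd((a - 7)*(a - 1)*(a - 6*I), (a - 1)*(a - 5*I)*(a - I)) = a - 1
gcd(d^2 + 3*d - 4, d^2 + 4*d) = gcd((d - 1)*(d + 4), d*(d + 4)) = d + 4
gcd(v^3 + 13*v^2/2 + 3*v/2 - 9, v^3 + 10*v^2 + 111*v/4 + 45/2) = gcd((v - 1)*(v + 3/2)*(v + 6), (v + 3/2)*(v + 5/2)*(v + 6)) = v^2 + 15*v/2 + 9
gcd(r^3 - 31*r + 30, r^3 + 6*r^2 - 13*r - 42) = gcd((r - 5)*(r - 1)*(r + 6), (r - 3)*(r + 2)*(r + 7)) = 1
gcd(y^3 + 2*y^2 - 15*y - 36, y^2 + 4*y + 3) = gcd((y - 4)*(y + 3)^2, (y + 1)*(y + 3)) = y + 3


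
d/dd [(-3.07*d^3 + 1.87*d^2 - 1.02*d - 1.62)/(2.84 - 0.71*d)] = (4.3594*d^3 - 27.4841*d^2 + 10.6216*d - 4.047)/(0.5041*d^2 - 4.0328*d + 8.0656)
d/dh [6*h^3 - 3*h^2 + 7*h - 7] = 18*h^2 - 6*h + 7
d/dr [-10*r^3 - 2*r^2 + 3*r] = -30*r^2 - 4*r + 3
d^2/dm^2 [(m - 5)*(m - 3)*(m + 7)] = 6*m - 2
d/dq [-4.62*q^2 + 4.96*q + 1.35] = 4.96 - 9.24*q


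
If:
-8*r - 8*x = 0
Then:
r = -x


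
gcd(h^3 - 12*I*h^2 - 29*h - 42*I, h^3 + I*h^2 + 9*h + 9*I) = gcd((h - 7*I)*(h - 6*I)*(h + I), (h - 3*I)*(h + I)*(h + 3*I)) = h + I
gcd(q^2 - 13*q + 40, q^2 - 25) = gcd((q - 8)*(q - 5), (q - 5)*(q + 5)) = q - 5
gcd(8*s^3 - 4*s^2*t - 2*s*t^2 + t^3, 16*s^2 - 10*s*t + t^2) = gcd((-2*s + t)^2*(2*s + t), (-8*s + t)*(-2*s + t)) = 2*s - t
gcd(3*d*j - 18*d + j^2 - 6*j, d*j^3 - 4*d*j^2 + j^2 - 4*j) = 1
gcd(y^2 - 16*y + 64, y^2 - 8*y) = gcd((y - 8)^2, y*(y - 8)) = y - 8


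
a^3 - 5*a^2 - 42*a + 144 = (a - 8)*(a - 3)*(a + 6)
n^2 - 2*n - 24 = (n - 6)*(n + 4)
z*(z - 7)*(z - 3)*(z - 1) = z^4 - 11*z^3 + 31*z^2 - 21*z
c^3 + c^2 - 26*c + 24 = (c - 4)*(c - 1)*(c + 6)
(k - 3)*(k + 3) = k^2 - 9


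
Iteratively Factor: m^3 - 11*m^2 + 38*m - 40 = (m - 5)*(m^2 - 6*m + 8) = (m - 5)*(m - 4)*(m - 2)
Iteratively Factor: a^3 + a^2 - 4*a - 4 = (a + 2)*(a^2 - a - 2) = (a + 1)*(a + 2)*(a - 2)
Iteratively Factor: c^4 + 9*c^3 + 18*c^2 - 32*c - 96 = (c + 4)*(c^3 + 5*c^2 - 2*c - 24) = (c + 3)*(c + 4)*(c^2 + 2*c - 8) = (c + 3)*(c + 4)^2*(c - 2)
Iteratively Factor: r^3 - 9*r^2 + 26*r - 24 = (r - 4)*(r^2 - 5*r + 6) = (r - 4)*(r - 3)*(r - 2)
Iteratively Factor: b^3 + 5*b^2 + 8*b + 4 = (b + 1)*(b^2 + 4*b + 4) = (b + 1)*(b + 2)*(b + 2)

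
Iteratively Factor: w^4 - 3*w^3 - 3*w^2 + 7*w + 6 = (w - 2)*(w^3 - w^2 - 5*w - 3) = (w - 3)*(w - 2)*(w^2 + 2*w + 1) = (w - 3)*(w - 2)*(w + 1)*(w + 1)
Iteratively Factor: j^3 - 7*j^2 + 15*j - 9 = (j - 1)*(j^2 - 6*j + 9) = (j - 3)*(j - 1)*(j - 3)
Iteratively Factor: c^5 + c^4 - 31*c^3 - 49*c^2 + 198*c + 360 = (c + 2)*(c^4 - c^3 - 29*c^2 + 9*c + 180) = (c - 3)*(c + 2)*(c^3 + 2*c^2 - 23*c - 60) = (c - 3)*(c + 2)*(c + 3)*(c^2 - c - 20) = (c - 3)*(c + 2)*(c + 3)*(c + 4)*(c - 5)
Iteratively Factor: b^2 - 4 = (b - 2)*(b + 2)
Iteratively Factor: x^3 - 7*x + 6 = (x - 1)*(x^2 + x - 6) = (x - 1)*(x + 3)*(x - 2)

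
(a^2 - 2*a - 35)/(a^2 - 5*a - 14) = (a + 5)/(a + 2)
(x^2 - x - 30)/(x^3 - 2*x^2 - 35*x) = (x - 6)/(x*(x - 7))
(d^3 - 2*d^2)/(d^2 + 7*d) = d*(d - 2)/(d + 7)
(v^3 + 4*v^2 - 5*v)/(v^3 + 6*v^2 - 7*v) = (v + 5)/(v + 7)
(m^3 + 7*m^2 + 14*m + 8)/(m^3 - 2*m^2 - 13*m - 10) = (m + 4)/(m - 5)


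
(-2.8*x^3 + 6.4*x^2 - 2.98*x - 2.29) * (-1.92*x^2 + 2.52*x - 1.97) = 5.376*x^5 - 19.344*x^4 + 27.3656*x^3 - 15.7208*x^2 + 0.0997999999999992*x + 4.5113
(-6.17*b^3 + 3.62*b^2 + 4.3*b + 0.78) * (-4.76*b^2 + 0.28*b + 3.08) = 29.3692*b^5 - 18.9588*b^4 - 38.458*b^3 + 8.6408*b^2 + 13.4624*b + 2.4024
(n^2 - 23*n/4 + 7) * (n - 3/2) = n^3 - 29*n^2/4 + 125*n/8 - 21/2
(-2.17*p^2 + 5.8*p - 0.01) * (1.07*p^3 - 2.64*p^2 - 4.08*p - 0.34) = -2.3219*p^5 + 11.9348*p^4 - 6.4691*p^3 - 22.8998*p^2 - 1.9312*p + 0.0034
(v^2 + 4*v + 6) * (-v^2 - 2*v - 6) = -v^4 - 6*v^3 - 20*v^2 - 36*v - 36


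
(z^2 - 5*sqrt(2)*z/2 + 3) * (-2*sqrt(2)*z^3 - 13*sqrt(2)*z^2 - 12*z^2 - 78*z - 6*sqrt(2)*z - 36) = -2*sqrt(2)*z^5 - 13*sqrt(2)*z^4 - 2*z^4 - 13*z^3 + 18*sqrt(2)*z^3 - 42*z^2 + 156*sqrt(2)*z^2 - 234*z + 72*sqrt(2)*z - 108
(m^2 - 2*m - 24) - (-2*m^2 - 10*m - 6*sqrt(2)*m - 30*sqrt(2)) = 3*m^2 + 8*m + 6*sqrt(2)*m - 24 + 30*sqrt(2)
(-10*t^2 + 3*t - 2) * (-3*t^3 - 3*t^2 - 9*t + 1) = 30*t^5 + 21*t^4 + 87*t^3 - 31*t^2 + 21*t - 2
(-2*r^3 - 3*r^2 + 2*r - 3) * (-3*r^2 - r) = 6*r^5 + 11*r^4 - 3*r^3 + 7*r^2 + 3*r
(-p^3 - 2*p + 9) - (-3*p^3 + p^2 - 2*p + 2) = 2*p^3 - p^2 + 7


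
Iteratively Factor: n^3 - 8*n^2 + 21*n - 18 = (n - 3)*(n^2 - 5*n + 6) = (n - 3)*(n - 2)*(n - 3)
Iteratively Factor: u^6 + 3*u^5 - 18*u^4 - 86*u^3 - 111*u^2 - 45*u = (u + 1)*(u^5 + 2*u^4 - 20*u^3 - 66*u^2 - 45*u) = (u - 5)*(u + 1)*(u^4 + 7*u^3 + 15*u^2 + 9*u) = (u - 5)*(u + 1)*(u + 3)*(u^3 + 4*u^2 + 3*u) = (u - 5)*(u + 1)*(u + 3)^2*(u^2 + u) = u*(u - 5)*(u + 1)*(u + 3)^2*(u + 1)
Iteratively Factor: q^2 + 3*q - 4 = (q + 4)*(q - 1)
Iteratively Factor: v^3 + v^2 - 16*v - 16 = (v - 4)*(v^2 + 5*v + 4) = (v - 4)*(v + 1)*(v + 4)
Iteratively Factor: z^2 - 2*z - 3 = (z + 1)*(z - 3)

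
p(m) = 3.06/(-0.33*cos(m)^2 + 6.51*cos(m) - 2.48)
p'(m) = 3.06*(-0.66*sin(m)*cos(m) + 6.51*sin(m))/(-0.33*cos(m)^2 + 6.51*cos(m) - 2.48)^2 = (19.9206 - 2.0196*cos(m))*sin(m)/(0.33*cos(m)^2 - 6.51*cos(m) + 2.48)^2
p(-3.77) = -0.38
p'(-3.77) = 0.20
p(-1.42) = -2.03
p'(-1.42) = -8.51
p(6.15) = 0.84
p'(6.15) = -0.18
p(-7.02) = 1.42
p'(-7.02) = -2.65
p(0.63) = 1.19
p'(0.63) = 1.64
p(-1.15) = 24.64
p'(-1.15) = -1130.13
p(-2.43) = -0.40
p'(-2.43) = -0.24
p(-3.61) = -0.36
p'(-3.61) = 0.13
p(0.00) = 0.83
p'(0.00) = 0.00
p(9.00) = -0.35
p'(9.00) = 0.12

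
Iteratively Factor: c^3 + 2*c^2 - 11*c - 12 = (c + 1)*(c^2 + c - 12) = (c - 3)*(c + 1)*(c + 4)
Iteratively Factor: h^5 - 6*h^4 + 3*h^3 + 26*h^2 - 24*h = (h - 1)*(h^4 - 5*h^3 - 2*h^2 + 24*h) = h*(h - 1)*(h^3 - 5*h^2 - 2*h + 24) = h*(h - 1)*(h + 2)*(h^2 - 7*h + 12) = h*(h - 3)*(h - 1)*(h + 2)*(h - 4)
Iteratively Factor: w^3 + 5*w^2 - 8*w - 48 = (w - 3)*(w^2 + 8*w + 16) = (w - 3)*(w + 4)*(w + 4)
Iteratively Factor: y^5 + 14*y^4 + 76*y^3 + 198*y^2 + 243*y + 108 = (y + 3)*(y^4 + 11*y^3 + 43*y^2 + 69*y + 36) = (y + 1)*(y + 3)*(y^3 + 10*y^2 + 33*y + 36) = (y + 1)*(y + 3)^2*(y^2 + 7*y + 12) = (y + 1)*(y + 3)^3*(y + 4)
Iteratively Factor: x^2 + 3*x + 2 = (x + 1)*(x + 2)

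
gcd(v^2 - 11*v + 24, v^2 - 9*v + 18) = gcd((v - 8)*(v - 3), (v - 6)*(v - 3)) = v - 3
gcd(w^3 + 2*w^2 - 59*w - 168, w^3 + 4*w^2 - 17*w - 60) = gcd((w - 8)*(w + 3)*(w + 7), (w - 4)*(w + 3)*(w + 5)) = w + 3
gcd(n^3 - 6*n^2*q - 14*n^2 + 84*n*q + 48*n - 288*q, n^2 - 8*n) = n - 8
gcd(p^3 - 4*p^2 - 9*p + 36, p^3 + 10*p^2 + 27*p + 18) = p + 3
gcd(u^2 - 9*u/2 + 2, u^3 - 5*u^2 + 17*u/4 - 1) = u^2 - 9*u/2 + 2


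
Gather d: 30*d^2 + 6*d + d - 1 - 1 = 30*d^2 + 7*d - 2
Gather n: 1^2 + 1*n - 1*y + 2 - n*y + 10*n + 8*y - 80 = n*(11 - y) + 7*y - 77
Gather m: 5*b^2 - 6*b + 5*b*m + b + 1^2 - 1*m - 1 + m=5*b^2 + 5*b*m - 5*b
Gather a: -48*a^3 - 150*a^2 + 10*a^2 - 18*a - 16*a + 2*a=-48*a^3 - 140*a^2 - 32*a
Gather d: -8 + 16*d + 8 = 16*d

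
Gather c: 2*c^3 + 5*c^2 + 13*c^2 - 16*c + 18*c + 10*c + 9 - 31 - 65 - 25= 2*c^3 + 18*c^2 + 12*c - 112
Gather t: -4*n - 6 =-4*n - 6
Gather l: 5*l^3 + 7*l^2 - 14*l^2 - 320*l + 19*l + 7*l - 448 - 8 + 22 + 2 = 5*l^3 - 7*l^2 - 294*l - 432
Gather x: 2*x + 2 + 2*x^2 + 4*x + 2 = 2*x^2 + 6*x + 4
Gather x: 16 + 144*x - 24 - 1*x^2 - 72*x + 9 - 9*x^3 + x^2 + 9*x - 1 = -9*x^3 + 81*x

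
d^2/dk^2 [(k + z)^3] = 6*k + 6*z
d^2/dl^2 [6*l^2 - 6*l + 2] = 12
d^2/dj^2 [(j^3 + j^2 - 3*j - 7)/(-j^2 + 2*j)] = 2*(-3*j^3 + 21*j^2 - 42*j + 28)/(j^3*(j^3 - 6*j^2 + 12*j - 8))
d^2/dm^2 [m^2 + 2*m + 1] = 2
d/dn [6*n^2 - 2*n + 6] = 12*n - 2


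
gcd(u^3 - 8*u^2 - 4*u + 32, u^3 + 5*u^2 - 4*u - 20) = u^2 - 4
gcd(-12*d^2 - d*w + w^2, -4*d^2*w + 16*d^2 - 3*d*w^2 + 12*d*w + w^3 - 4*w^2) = -4*d + w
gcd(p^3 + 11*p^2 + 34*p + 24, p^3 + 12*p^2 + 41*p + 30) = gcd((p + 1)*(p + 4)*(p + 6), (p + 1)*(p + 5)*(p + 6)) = p^2 + 7*p + 6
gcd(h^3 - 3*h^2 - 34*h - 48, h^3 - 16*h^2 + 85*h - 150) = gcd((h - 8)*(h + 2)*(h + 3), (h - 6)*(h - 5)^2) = 1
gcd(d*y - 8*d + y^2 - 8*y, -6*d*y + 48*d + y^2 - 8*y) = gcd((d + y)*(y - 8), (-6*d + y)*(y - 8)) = y - 8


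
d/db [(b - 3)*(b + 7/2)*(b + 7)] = 3*b^2 + 15*b - 7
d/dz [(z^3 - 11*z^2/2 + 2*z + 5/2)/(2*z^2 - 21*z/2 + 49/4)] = 4*(8*z^4 - 84*z^3 + 362*z^2 - 579*z + 203)/(64*z^4 - 672*z^3 + 2548*z^2 - 4116*z + 2401)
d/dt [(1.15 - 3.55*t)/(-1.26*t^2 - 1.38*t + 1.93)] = (-4.473*t^2 + 2.898*t - 5.2645)/(1.5876*t^4 + 3.4776*t^3 - 2.9592*t^2 - 5.3268*t + 3.7249)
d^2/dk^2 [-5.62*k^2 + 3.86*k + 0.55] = -11.2400000000000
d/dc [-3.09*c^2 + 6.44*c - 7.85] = 6.44 - 6.18*c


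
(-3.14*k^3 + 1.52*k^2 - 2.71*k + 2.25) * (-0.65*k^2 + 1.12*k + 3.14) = 2.041*k^5 - 4.5048*k^4 - 6.3957*k^3 + 0.2751*k^2 - 5.9894*k + 7.065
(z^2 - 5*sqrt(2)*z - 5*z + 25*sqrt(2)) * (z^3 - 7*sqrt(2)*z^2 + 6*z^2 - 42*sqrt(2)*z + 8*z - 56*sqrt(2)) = z^5 - 12*sqrt(2)*z^4 + z^4 - 12*sqrt(2)*z^3 + 48*z^3 + 30*z^2 + 264*sqrt(2)*z^2 - 1540*z + 480*sqrt(2)*z - 2800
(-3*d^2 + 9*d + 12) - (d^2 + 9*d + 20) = -4*d^2 - 8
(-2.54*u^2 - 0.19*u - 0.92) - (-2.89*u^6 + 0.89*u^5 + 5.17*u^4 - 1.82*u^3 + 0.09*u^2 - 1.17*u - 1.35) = 2.89*u^6 - 0.89*u^5 - 5.17*u^4 + 1.82*u^3 - 2.63*u^2 + 0.98*u + 0.43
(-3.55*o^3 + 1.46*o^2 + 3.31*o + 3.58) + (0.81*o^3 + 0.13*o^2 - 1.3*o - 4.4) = -2.74*o^3 + 1.59*o^2 + 2.01*o - 0.82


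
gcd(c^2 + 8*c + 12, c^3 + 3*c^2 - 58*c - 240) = c + 6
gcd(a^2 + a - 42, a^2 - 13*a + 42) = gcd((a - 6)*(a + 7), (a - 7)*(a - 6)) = a - 6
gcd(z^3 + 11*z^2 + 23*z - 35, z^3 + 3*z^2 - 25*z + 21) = z^2 + 6*z - 7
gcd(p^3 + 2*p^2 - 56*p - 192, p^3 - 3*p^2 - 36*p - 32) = p^2 - 4*p - 32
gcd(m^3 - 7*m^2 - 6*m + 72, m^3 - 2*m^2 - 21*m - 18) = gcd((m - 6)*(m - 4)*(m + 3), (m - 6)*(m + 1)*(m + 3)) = m^2 - 3*m - 18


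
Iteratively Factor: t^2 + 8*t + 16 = (t + 4)*(t + 4)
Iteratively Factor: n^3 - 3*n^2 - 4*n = (n)*(n^2 - 3*n - 4) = n*(n - 4)*(n + 1)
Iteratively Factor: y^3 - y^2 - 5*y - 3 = (y + 1)*(y^2 - 2*y - 3) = (y - 3)*(y + 1)*(y + 1)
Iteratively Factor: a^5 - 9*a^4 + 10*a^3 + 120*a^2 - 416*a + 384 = (a - 3)*(a^4 - 6*a^3 - 8*a^2 + 96*a - 128) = (a - 4)*(a - 3)*(a^3 - 2*a^2 - 16*a + 32) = (a - 4)^2*(a - 3)*(a^2 + 2*a - 8) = (a - 4)^2*(a - 3)*(a + 4)*(a - 2)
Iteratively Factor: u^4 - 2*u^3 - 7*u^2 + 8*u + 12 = (u + 2)*(u^3 - 4*u^2 + u + 6) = (u + 1)*(u + 2)*(u^2 - 5*u + 6) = (u - 2)*(u + 1)*(u + 2)*(u - 3)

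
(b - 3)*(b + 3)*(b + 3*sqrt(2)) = b^3 + 3*sqrt(2)*b^2 - 9*b - 27*sqrt(2)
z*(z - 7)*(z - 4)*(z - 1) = z^4 - 12*z^3 + 39*z^2 - 28*z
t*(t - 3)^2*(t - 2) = t^4 - 8*t^3 + 21*t^2 - 18*t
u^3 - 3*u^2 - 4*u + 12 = (u - 3)*(u - 2)*(u + 2)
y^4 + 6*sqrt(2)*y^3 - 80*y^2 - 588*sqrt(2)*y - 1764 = (y - 7*sqrt(2))*(y + 3*sqrt(2))^2*(y + 7*sqrt(2))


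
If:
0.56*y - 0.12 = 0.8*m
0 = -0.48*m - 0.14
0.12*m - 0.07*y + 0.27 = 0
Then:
No Solution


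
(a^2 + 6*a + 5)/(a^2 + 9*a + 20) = (a + 1)/(a + 4)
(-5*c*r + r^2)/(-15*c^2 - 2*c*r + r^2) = r/(3*c + r)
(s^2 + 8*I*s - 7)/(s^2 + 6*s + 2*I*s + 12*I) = (s^2 + 8*I*s - 7)/(s^2 + 2*s*(3 + I) + 12*I)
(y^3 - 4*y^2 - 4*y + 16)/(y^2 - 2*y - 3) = (-y^3 + 4*y^2 + 4*y - 16)/(-y^2 + 2*y + 3)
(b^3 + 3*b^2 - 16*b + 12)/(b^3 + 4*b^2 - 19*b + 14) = (b + 6)/(b + 7)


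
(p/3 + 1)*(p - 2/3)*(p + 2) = p^3/3 + 13*p^2/9 + 8*p/9 - 4/3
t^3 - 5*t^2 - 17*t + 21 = (t - 7)*(t - 1)*(t + 3)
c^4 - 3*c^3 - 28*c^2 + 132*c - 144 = (c - 4)*(c - 3)*(c - 2)*(c + 6)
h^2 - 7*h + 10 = (h - 5)*(h - 2)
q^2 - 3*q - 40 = (q - 8)*(q + 5)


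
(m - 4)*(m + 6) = m^2 + 2*m - 24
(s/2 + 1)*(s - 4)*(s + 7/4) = s^3/2 - s^2/8 - 23*s/4 - 7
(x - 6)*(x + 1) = x^2 - 5*x - 6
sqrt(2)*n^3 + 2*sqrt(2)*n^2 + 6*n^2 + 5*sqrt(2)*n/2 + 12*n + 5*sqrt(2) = (n + 2)*(n + 5*sqrt(2)/2)*(sqrt(2)*n + 1)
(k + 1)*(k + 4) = k^2 + 5*k + 4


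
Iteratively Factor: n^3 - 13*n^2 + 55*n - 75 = (n - 3)*(n^2 - 10*n + 25) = (n - 5)*(n - 3)*(n - 5)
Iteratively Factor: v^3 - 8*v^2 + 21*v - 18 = (v - 3)*(v^2 - 5*v + 6) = (v - 3)*(v - 2)*(v - 3)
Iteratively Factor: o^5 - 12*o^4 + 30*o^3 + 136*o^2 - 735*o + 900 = (o - 5)*(o^4 - 7*o^3 - 5*o^2 + 111*o - 180) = (o - 5)^2*(o^3 - 2*o^2 - 15*o + 36) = (o - 5)^2*(o + 4)*(o^2 - 6*o + 9) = (o - 5)^2*(o - 3)*(o + 4)*(o - 3)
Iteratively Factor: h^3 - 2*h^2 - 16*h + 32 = (h - 2)*(h^2 - 16) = (h - 2)*(h + 4)*(h - 4)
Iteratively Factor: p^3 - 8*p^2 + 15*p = (p)*(p^2 - 8*p + 15) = p*(p - 3)*(p - 5)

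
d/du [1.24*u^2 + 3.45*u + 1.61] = 2.48*u + 3.45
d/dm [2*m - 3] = 2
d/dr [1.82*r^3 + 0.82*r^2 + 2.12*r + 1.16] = 5.46*r^2 + 1.64*r + 2.12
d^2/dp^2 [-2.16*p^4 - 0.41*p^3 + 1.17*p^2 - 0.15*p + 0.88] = -25.92*p^2 - 2.46*p + 2.34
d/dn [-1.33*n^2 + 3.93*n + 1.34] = 3.93 - 2.66*n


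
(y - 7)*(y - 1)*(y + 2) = y^3 - 6*y^2 - 9*y + 14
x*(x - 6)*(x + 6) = x^3 - 36*x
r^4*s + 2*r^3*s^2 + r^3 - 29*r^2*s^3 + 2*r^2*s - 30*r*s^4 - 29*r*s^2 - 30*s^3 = (r - 5*s)*(r + s)*(r + 6*s)*(r*s + 1)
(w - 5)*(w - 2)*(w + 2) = w^3 - 5*w^2 - 4*w + 20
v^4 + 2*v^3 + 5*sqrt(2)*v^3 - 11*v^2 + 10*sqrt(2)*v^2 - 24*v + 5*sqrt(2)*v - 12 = (v + 1)^2*(v - sqrt(2))*(v + 6*sqrt(2))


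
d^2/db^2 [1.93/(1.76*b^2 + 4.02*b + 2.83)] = (-11.956736*b^2 - 27.310272*b + 1.93*(3.52*b + 4.02)*(7.04*b + 8.04) - 19.225888)/(1.76*b^2 + 4.02*b + 2.83)^3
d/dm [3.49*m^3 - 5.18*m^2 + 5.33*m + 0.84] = 10.47*m^2 - 10.36*m + 5.33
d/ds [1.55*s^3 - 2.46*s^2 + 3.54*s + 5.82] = 4.65*s^2 - 4.92*s + 3.54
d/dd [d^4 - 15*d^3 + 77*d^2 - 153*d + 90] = 4*d^3 - 45*d^2 + 154*d - 153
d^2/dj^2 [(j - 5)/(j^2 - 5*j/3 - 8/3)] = 6*((20 - 9*j)*(-3*j^2 + 5*j + 8) - (j - 5)*(6*j - 5)^2)/(-3*j^2 + 5*j + 8)^3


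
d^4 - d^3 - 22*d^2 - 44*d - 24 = (d - 6)*(d + 1)*(d + 2)^2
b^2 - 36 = (b - 6)*(b + 6)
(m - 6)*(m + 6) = m^2 - 36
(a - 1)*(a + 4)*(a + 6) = a^3 + 9*a^2 + 14*a - 24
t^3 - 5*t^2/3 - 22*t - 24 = (t - 6)*(t + 4/3)*(t + 3)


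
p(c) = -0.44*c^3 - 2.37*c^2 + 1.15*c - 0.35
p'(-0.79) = 4.07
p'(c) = -1.32*c^2 - 4.74*c + 1.15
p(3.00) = -30.11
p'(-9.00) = -63.11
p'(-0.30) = 2.45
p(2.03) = -11.46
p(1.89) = -9.61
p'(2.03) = -13.91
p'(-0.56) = 3.39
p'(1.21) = -6.52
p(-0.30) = -0.90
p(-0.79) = -2.52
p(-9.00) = 118.09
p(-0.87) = -2.85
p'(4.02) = -39.24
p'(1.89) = -12.52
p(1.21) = -3.21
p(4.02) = -62.61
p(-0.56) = -1.66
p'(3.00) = -24.95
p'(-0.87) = 4.27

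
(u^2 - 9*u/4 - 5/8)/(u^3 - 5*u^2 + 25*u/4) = (4*u + 1)/(2*u*(2*u - 5))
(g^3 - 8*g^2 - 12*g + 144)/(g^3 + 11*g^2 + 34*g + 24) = (g^2 - 12*g + 36)/(g^2 + 7*g + 6)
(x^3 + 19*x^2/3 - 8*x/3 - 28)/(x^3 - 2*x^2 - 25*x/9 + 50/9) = 3*(3*x^2 + 25*x + 42)/(9*x^2 - 25)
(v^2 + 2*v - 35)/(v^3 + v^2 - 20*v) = (v^2 + 2*v - 35)/(v*(v^2 + v - 20))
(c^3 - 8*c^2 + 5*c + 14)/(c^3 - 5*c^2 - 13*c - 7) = (c - 2)/(c + 1)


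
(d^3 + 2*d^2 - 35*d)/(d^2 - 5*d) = d + 7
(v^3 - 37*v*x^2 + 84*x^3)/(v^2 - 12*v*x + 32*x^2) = (-v^2 - 4*v*x + 21*x^2)/(-v + 8*x)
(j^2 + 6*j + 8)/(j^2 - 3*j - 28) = (j + 2)/(j - 7)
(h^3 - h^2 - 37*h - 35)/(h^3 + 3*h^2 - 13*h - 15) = (h - 7)/(h - 3)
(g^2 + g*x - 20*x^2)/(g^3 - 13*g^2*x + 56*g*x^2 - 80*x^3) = (g + 5*x)/(g^2 - 9*g*x + 20*x^2)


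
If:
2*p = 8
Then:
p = 4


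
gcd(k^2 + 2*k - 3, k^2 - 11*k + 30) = 1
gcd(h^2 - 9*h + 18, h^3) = 1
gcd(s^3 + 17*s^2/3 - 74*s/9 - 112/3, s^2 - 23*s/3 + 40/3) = s - 8/3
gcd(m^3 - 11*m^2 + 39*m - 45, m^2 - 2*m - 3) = m - 3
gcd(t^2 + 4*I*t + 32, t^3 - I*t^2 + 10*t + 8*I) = t - 4*I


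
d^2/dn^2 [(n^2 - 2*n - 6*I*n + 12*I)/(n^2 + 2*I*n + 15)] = (n^3*(-4 - 16*I) + n^2*(-90 + 72*I) + n*(36 + 540*I) + 90 - 336*I)/(n^6 + 6*I*n^5 + 33*n^4 + 172*I*n^3 + 495*n^2 + 1350*I*n + 3375)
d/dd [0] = 0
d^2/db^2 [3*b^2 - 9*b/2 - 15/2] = 6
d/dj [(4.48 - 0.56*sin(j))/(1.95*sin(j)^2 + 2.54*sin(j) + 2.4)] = (1.092*sin(j)^2 - 17.472*sin(j) - 12.7232)*cos(j)/(3.8025*sin(j)^4 + 9.906*sin(j)^3 + 15.8116*sin(j)^2 + 12.192*sin(j) + 5.76)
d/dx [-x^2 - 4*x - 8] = -2*x - 4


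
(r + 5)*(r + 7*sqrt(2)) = r^2 + 5*r + 7*sqrt(2)*r + 35*sqrt(2)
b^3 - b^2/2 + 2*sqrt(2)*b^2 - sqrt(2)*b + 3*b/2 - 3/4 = (b - 1/2)*(b + sqrt(2)/2)*(b + 3*sqrt(2)/2)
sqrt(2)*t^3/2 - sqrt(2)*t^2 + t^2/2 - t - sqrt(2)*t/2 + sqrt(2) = (t - 2)*(t - sqrt(2)/2)*(sqrt(2)*t/2 + 1)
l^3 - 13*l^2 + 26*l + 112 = (l - 8)*(l - 7)*(l + 2)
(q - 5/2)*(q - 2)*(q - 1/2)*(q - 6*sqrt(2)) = q^4 - 6*sqrt(2)*q^3 - 5*q^3 + 29*q^2/4 + 30*sqrt(2)*q^2 - 87*sqrt(2)*q/2 - 5*q/2 + 15*sqrt(2)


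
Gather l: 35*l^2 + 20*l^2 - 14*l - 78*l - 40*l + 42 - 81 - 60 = 55*l^2 - 132*l - 99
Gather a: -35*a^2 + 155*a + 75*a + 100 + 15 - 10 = -35*a^2 + 230*a + 105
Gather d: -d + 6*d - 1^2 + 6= 5*d + 5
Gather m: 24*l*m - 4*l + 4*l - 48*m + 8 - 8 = m*(24*l - 48)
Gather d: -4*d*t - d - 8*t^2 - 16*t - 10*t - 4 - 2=d*(-4*t - 1) - 8*t^2 - 26*t - 6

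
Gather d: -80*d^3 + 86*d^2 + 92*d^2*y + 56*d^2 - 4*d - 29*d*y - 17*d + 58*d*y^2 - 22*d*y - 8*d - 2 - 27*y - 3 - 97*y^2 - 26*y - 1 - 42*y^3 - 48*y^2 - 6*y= -80*d^3 + d^2*(92*y + 142) + d*(58*y^2 - 51*y - 29) - 42*y^3 - 145*y^2 - 59*y - 6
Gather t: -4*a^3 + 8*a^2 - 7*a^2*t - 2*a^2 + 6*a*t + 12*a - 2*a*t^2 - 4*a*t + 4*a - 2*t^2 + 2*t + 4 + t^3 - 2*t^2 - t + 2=-4*a^3 + 6*a^2 + 16*a + t^3 + t^2*(-2*a - 4) + t*(-7*a^2 + 2*a + 1) + 6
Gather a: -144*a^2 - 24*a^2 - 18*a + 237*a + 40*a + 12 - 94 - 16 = -168*a^2 + 259*a - 98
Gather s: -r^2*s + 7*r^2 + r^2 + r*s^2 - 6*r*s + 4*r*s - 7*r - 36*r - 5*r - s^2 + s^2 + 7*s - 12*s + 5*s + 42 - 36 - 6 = 8*r^2 + r*s^2 - 48*r + s*(-r^2 - 2*r)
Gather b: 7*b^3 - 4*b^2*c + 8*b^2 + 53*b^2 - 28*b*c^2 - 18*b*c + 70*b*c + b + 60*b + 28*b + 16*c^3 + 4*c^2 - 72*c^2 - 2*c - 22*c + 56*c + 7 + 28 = 7*b^3 + b^2*(61 - 4*c) + b*(-28*c^2 + 52*c + 89) + 16*c^3 - 68*c^2 + 32*c + 35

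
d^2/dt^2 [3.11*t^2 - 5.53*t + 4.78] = 6.22000000000000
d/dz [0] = 0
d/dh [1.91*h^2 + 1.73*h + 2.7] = 3.82*h + 1.73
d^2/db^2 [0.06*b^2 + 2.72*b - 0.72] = 0.120000000000000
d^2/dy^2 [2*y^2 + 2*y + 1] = 4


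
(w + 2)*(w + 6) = w^2 + 8*w + 12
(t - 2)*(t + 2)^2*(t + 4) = t^4 + 6*t^3 + 4*t^2 - 24*t - 32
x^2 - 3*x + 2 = (x - 2)*(x - 1)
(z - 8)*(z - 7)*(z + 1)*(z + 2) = z^4 - 12*z^3 + 13*z^2 + 138*z + 112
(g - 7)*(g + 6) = g^2 - g - 42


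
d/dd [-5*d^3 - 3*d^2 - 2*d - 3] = -15*d^2 - 6*d - 2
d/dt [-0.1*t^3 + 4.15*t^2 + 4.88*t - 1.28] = -0.3*t^2 + 8.3*t + 4.88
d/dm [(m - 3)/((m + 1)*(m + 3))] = (-m^2 + 6*m + 15)/(m^4 + 8*m^3 + 22*m^2 + 24*m + 9)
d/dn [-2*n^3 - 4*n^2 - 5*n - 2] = -6*n^2 - 8*n - 5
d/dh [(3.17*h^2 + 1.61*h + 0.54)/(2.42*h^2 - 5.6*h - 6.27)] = (-21.6482*h^2 - 42.3654*h - 7.0707)/(5.8564*h^4 - 27.104*h^3 + 1.0132*h^2 + 70.224*h + 39.3129)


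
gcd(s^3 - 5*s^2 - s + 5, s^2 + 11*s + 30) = 1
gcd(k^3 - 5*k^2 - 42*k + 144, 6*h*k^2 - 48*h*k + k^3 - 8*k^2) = k - 8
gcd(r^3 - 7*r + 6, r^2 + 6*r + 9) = r + 3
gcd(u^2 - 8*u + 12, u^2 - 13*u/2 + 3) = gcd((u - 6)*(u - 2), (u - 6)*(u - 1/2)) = u - 6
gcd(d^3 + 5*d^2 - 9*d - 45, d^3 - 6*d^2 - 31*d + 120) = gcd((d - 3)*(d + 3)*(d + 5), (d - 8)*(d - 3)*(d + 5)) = d^2 + 2*d - 15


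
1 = 1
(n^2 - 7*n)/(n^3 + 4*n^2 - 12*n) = (n - 7)/(n^2 + 4*n - 12)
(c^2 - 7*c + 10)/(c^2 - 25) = (c - 2)/(c + 5)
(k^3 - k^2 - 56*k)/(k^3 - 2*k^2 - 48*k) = (k + 7)/(k + 6)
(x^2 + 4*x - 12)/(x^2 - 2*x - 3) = (-x^2 - 4*x + 12)/(-x^2 + 2*x + 3)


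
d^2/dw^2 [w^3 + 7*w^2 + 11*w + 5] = 6*w + 14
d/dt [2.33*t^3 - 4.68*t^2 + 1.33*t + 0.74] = 6.99*t^2 - 9.36*t + 1.33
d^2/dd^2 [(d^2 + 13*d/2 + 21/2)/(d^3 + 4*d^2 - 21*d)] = (2*d^6 + 39*d^5 + 408*d^4 + 1321*d^3 - 315*d^2 - 5292*d + 9261)/(d^3*(d^6 + 12*d^5 - 15*d^4 - 440*d^3 + 315*d^2 + 5292*d - 9261))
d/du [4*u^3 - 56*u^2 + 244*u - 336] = 12*u^2 - 112*u + 244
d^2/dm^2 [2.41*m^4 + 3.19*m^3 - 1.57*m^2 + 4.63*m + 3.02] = 28.92*m^2 + 19.14*m - 3.14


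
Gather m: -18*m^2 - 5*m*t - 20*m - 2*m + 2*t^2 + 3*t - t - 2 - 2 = -18*m^2 + m*(-5*t - 22) + 2*t^2 + 2*t - 4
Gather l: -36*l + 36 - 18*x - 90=-36*l - 18*x - 54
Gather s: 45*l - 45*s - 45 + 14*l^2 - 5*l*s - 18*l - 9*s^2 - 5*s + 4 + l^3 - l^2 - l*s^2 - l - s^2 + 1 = l^3 + 13*l^2 + 26*l + s^2*(-l - 10) + s*(-5*l - 50) - 40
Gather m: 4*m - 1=4*m - 1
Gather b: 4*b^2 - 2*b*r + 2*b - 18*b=4*b^2 + b*(-2*r - 16)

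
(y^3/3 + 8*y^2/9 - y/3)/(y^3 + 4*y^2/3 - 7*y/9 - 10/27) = 3*y*(3*y^2 + 8*y - 3)/(27*y^3 + 36*y^2 - 21*y - 10)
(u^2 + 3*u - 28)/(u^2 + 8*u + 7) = (u - 4)/(u + 1)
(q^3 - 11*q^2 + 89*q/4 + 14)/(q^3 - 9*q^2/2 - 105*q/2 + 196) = (q + 1/2)/(q + 7)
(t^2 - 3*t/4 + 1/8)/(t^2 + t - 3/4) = (4*t - 1)/(2*(2*t + 3))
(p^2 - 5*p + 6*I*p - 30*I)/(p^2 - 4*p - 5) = (p + 6*I)/(p + 1)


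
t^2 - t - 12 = (t - 4)*(t + 3)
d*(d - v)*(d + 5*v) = d^3 + 4*d^2*v - 5*d*v^2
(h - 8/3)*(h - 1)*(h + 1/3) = h^3 - 10*h^2/3 + 13*h/9 + 8/9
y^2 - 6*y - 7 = (y - 7)*(y + 1)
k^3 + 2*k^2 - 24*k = k*(k - 4)*(k + 6)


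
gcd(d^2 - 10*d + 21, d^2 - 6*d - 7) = d - 7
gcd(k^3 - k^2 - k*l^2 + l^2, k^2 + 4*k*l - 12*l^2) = 1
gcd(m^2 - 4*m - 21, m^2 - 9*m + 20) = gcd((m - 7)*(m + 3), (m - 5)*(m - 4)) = 1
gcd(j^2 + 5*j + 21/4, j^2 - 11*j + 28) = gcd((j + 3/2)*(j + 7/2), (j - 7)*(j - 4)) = 1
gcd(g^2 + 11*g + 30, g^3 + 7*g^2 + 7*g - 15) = g + 5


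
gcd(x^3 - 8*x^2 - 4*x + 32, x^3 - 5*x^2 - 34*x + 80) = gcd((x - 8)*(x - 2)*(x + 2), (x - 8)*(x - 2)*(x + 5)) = x^2 - 10*x + 16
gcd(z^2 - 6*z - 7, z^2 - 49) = z - 7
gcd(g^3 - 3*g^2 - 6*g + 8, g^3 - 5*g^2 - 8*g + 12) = g^2 + g - 2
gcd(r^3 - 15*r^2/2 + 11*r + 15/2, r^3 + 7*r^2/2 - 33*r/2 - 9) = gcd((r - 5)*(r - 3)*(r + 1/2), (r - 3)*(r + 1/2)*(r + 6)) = r^2 - 5*r/2 - 3/2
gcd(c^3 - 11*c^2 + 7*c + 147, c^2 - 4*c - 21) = c^2 - 4*c - 21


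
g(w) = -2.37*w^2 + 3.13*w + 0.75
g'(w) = 3.13 - 4.74*w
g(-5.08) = -76.31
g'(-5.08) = 27.21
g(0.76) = 1.76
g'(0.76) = -0.47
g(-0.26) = -0.22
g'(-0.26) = 4.36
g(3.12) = -12.55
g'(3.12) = -11.66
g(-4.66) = -65.30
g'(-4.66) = 25.22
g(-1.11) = -5.64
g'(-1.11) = 8.39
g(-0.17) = 0.15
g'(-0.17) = 3.94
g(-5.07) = -76.04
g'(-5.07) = 27.16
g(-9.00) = -219.39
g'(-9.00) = 45.79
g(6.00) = -65.79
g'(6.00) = -25.31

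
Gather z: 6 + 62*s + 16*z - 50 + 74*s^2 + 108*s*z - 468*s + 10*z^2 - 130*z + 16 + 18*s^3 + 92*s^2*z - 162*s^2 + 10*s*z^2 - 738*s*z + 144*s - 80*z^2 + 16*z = 18*s^3 - 88*s^2 - 262*s + z^2*(10*s - 70) + z*(92*s^2 - 630*s - 98) - 28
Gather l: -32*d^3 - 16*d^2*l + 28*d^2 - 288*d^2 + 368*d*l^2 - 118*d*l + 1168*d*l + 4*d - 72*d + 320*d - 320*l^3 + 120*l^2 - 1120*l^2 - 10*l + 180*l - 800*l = -32*d^3 - 260*d^2 + 252*d - 320*l^3 + l^2*(368*d - 1000) + l*(-16*d^2 + 1050*d - 630)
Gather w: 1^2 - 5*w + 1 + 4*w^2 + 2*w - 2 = 4*w^2 - 3*w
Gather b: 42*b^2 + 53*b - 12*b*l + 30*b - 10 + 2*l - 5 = 42*b^2 + b*(83 - 12*l) + 2*l - 15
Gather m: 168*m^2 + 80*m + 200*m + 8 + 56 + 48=168*m^2 + 280*m + 112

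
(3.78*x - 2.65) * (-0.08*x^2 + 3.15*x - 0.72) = -0.3024*x^3 + 12.119*x^2 - 11.0691*x + 1.908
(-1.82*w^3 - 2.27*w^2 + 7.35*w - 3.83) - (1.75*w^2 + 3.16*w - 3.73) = -1.82*w^3 - 4.02*w^2 + 4.19*w - 0.1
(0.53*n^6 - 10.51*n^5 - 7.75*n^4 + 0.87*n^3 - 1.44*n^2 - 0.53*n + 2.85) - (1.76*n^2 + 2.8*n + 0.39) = 0.53*n^6 - 10.51*n^5 - 7.75*n^4 + 0.87*n^3 - 3.2*n^2 - 3.33*n + 2.46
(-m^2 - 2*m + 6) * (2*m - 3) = -2*m^3 - m^2 + 18*m - 18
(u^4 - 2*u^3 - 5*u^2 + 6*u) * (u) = u^5 - 2*u^4 - 5*u^3 + 6*u^2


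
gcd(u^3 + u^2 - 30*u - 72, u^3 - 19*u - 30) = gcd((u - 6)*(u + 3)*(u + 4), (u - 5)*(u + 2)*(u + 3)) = u + 3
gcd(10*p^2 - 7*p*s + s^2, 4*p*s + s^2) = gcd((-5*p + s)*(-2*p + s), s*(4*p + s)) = 1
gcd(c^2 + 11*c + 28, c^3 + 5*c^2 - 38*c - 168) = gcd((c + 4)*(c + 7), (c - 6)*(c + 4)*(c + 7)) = c^2 + 11*c + 28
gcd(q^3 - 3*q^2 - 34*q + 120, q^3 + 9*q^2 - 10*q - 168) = q^2 + 2*q - 24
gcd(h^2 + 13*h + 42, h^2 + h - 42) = h + 7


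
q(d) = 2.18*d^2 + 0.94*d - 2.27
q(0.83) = 0.01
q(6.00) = 81.85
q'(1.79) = 8.74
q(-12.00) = 300.37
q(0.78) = -0.21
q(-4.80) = 43.45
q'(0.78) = 4.34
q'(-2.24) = -8.83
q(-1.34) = 0.38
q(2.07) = 9.02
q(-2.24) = 6.56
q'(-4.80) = -19.99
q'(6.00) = 27.10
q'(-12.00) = -51.38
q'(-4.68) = -19.46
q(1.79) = 6.40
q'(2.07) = 9.97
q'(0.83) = 4.56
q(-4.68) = 41.08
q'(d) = 4.36*d + 0.94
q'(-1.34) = -4.90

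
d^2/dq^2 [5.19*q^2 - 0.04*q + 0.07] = 10.3800000000000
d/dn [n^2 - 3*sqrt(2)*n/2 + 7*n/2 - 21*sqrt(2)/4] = 2*n - 3*sqrt(2)/2 + 7/2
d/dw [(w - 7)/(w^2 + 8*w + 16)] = (18 - w)/(w^3 + 12*w^2 + 48*w + 64)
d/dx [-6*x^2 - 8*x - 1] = -12*x - 8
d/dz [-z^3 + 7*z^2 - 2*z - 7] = -3*z^2 + 14*z - 2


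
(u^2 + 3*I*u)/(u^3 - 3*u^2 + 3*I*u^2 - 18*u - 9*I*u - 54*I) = u/(u^2 - 3*u - 18)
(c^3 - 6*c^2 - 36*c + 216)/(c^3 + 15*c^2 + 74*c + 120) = (c^2 - 12*c + 36)/(c^2 + 9*c + 20)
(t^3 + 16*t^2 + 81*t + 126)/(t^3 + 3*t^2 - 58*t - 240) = (t^2 + 10*t + 21)/(t^2 - 3*t - 40)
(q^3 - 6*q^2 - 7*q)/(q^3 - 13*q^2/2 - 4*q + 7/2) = 2*q/(2*q - 1)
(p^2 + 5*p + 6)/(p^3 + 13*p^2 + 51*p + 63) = (p + 2)/(p^2 + 10*p + 21)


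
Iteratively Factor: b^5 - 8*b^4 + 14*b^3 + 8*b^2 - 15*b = (b - 1)*(b^4 - 7*b^3 + 7*b^2 + 15*b) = (b - 5)*(b - 1)*(b^3 - 2*b^2 - 3*b) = (b - 5)*(b - 3)*(b - 1)*(b^2 + b) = b*(b - 5)*(b - 3)*(b - 1)*(b + 1)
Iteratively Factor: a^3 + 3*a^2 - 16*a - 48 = (a + 3)*(a^2 - 16) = (a + 3)*(a + 4)*(a - 4)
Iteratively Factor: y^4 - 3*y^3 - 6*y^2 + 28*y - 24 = (y - 2)*(y^3 - y^2 - 8*y + 12) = (y - 2)^2*(y^2 + y - 6) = (y - 2)^2*(y + 3)*(y - 2)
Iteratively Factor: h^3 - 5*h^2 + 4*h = (h - 1)*(h^2 - 4*h) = (h - 4)*(h - 1)*(h)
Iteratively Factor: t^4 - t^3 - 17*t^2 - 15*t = (t - 5)*(t^3 + 4*t^2 + 3*t) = t*(t - 5)*(t^2 + 4*t + 3) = t*(t - 5)*(t + 1)*(t + 3)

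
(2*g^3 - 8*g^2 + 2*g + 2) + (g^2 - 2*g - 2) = 2*g^3 - 7*g^2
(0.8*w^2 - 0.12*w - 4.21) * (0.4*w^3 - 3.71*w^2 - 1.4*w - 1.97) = 0.32*w^5 - 3.016*w^4 - 2.3588*w^3 + 14.2111*w^2 + 6.1304*w + 8.2937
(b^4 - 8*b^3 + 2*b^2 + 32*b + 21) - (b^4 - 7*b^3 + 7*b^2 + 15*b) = -b^3 - 5*b^2 + 17*b + 21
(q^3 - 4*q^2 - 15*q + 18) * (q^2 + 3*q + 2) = q^5 - q^4 - 25*q^3 - 35*q^2 + 24*q + 36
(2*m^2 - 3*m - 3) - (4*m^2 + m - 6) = -2*m^2 - 4*m + 3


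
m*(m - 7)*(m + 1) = m^3 - 6*m^2 - 7*m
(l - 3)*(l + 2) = l^2 - l - 6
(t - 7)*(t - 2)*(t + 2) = t^3 - 7*t^2 - 4*t + 28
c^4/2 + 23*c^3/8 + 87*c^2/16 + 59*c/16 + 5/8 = (c/2 + 1/2)*(c + 1/4)*(c + 2)*(c + 5/2)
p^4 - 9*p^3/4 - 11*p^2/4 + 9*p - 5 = (p - 2)*(p - 5/4)*(p - 1)*(p + 2)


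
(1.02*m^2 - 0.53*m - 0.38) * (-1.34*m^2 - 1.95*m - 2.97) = -1.3668*m^4 - 1.2788*m^3 - 1.4867*m^2 + 2.3151*m + 1.1286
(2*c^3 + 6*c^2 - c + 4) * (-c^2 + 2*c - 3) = -2*c^5 - 2*c^4 + 7*c^3 - 24*c^2 + 11*c - 12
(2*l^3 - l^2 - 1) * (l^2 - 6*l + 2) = 2*l^5 - 13*l^4 + 10*l^3 - 3*l^2 + 6*l - 2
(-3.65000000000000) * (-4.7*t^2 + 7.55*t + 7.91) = 17.155*t^2 - 27.5575*t - 28.8715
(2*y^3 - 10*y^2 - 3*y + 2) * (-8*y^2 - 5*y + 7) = -16*y^5 + 70*y^4 + 88*y^3 - 71*y^2 - 31*y + 14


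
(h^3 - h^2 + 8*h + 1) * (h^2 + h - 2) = h^5 + 5*h^3 + 11*h^2 - 15*h - 2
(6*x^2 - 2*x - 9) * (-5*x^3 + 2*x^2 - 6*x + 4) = -30*x^5 + 22*x^4 + 5*x^3 + 18*x^2 + 46*x - 36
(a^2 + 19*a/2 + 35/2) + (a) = a^2 + 21*a/2 + 35/2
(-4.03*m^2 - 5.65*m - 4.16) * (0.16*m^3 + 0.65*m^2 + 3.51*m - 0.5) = -0.6448*m^5 - 3.5235*m^4 - 18.4834*m^3 - 20.5205*m^2 - 11.7766*m + 2.08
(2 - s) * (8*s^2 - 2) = -8*s^3 + 16*s^2 + 2*s - 4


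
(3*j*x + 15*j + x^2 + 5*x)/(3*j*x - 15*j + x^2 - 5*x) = (x + 5)/(x - 5)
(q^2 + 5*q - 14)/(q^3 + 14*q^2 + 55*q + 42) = (q - 2)/(q^2 + 7*q + 6)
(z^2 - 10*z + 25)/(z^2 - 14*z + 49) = (z^2 - 10*z + 25)/(z^2 - 14*z + 49)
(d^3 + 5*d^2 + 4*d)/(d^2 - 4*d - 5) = d*(d + 4)/(d - 5)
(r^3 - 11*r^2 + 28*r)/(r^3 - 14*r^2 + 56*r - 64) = r*(r - 7)/(r^2 - 10*r + 16)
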